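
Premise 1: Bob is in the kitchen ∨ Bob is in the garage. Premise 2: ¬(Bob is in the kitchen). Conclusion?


Disjunctive syllogism: P ∨ Q, ¬P ⊢ Q
Disjunction: Bob is in the kitchen ∨ Bob is in the garage
We know it is not the case that Bob is in the kitchen.
By disjunctive syllogism, the other disjunct must be true.

Bob is in the garage


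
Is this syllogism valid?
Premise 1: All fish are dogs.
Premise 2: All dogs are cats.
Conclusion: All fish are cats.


Premise 1: All fish are dogs.
Premise 2: All dogs are cats.
Conclusion: All fish are cats.
Barbara syllogism (AAA-1): All A are B, All B are C → All A are C.
Middle term (dogs) distributed in premise 2.

Valid


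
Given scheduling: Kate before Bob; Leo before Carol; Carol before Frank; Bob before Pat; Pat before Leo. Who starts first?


Constraints: Kate before Bob; Leo before Carol; Carol before Frank; Bob before Pat; Pat before Leo
The first task can have nothing scheduled before it, so it must never appear on the right of a 'before'.
Tasks appearing after some 'before': Bob, Carol, Frank, Pat, Leo.
The only task not in that list is Kate → it is first.

Kate


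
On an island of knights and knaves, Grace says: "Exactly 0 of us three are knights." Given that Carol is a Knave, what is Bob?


Grace claims exactly 0 knights among Grace, Carol, Bob.
Given: Carol is a Knave.

Case 1: Grace is a Knight (tells truth)
  Then exactly 0 of the three are knights.
  Counting Grace, Carol: 1 knight(s) so far. Need -1 more → impossible.
Case 2: Grace is a Knave (lies)
  Then the count is NOT 0.
  If Bob = Knave, count = 0 = 0 → claim would be true, contradicts lie.
  If Bob = Knight, count = 1 ≠ 0 → lie confirmed ✓

Bob is a Knight.

Knight


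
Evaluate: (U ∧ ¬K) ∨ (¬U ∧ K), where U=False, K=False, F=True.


U = False, K = False, F = True
Expression: (U ∧ ¬K) ∨ (¬U ∧ K)
Step 1: ¬K = NOT False = True
Step 2: U ∧ ¬K = False AND True = False
Step 3: ¬U = NOT False = True
Step 4: ¬U ∧ K = True AND False = False
Step 5: (False) ∨ (False) = False OR False = False

False


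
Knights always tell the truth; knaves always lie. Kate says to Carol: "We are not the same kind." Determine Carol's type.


Kate says: "We are not the same kind."
Case 1: Kate is a Knight (truth-teller)
  Statement is true → they ARE different → Carol is a Knave
Case 2: Kate is a Knave (liar)
  Statement is false → they are NOT different → Carol is a Knave
In both cases, Carol is a Knave.

Knave


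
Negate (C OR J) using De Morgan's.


De Morgan's law: ¬(P ∨ Q) ≡ ¬P ∧ ¬Q
¬(C ∨ J) = ¬C ∧ ¬J

¬C ∧ ¬J


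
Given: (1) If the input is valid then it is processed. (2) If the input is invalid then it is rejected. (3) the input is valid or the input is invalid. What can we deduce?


Constructive dilemma: (P → Q) ∧ (R → S), P ∨ R ⊢ Q ∨ S
Premise 1: the input is valid → it is processed
Premise 2: the input is invalid → it is rejected
Premise 3: the input is valid ∨ the input is invalid
Case 1: Assuming the input is valid, then by Premise 1, it is processed.
Case 2: Assuming the input is invalid, then by Premise 2, it is rejected.
Since one of the input is valid or the input is invalid must hold, we get it is processed or it is rejected.

It is processed or it is rejected.


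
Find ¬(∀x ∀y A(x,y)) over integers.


Original: ∀x ∀y A(x,y)
Rule: ¬∀→∃, ¬∃→∀, negate predicate.
Negation: ∃x ∃y ¬A(x,y)

∃x ∃y ¬A(x,y)


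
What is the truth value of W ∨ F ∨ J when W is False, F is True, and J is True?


W = False, F = True, J = True
Step 1: W ∨ F = False OR True = True
Step 2: True ∨ J = True OR True = True
OR is true when at least one operand is true.

True


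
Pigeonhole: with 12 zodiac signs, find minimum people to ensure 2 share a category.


Pigeonhole: to guarantee k in one of n categories, need (k-1)×n + 1.
k = 2, n = 12
Minimum = (2-1) × 12 + 1 = 1 × 12 + 1

13


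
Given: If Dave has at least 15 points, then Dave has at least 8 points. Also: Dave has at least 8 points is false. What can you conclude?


Modus tollens: P → Q, ¬Q ⊢ ¬P
P: Dave has at least 15 points
Q: Dave has at least 8 points
We have P → Q and Q is false.
By modus tollens, P must be false.

It is not the case that Dave has at least 15 points


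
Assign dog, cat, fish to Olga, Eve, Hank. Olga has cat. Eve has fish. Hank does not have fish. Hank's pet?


From clues:
  Olga → cat
  Eve → fish
By elimination, Hank gets the remaining.

dog


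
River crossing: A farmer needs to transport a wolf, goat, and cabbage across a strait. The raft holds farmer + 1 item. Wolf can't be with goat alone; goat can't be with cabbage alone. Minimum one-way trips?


1. farmer+goat → 2. farmer ← 3. farmer+wolf → 4. farmer+goat ← 5. farmer+cabbage → 6. farmer ← 7. farmer+goat →
Minimum trips = 7

7


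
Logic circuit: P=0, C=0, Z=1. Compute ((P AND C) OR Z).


P AND C = 0&0 = 0
0 OR 1 = 1

1


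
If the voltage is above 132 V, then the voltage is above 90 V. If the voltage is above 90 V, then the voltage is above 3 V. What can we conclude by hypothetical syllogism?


Hypothetical syllogism: P → Q, Q → R ⊢ P → R
Premise 1: the voltage is above 132 V → the voltage is above 90 V
Premise 2: the voltage is above 90 V → the voltage is above 3 V
Chain the implications: the middle term (the voltage is above 90 V) links the two.
Conclusion: If the voltage is above 132 V, then the voltage is above 3 V.

If the voltage is above 132 V, then the voltage is above 3 V.


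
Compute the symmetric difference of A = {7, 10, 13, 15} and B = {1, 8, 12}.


A = {7, 10, 13, 15}
B = {1, 8, 12}
Operation: symmetric difference
In A only: [7, 10, 13, 15], in B only: [1, 8, 12]

{1, 7, 8, 10, 12, 13, 15}


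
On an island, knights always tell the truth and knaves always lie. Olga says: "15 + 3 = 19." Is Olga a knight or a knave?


Statement: "15 + 3 = 19."
Actual: 15 + 3 = 18
Claimed: 19
Statement is FALSE → Olga lies → Knave

Knave


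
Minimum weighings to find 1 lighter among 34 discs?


Each weighing has 3 outcomes (left heavy / balance / right heavy), so k weighings distinguish at most 3^k cases; splitting into three near-equal groups achieves this.
Need 3^k ≥ 34: 3^3 = 27 < 34 ≤ 3^4 = 81
k = ⌈log₃(34)⌉ = 4

4


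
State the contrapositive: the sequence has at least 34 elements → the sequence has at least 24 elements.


Original: If the sequence has at least 34 elements, then the sequence has at least 24 elements
Contrapositive: If ¬Q, then ¬P
Negate Q: not (the sequence has at least 24 elements)
Negate P: not (the sequence has at least 34 elements)

If not (the sequence has at least 24 elements), then not (the sequence has at least 34 elements).


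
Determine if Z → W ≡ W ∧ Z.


Expression 1: Z → W
Expression 2: W ∧ Z
Truth table (Z W | Expr1 Expr2):
  T T |   T     T
  T F |   F     F
  F T |   T     F   ← differ
  F F |   T     F   ← differ
Counterexample: Z=F, W=T gives Expr1 = T but Expr2 = F, so the expressions are NOT logically equivalent.

No


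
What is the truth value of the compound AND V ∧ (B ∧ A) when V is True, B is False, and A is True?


V = True, B = False, A = True
Step 1: B ∧ A = False AND True = False
Step 2: V ∧ False = True AND False = False
AND is true only when ALL operands are true.

False


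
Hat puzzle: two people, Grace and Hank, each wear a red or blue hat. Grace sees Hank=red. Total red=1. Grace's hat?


Total red = 1, Hank = red
Red accounted for: 1
Remaining for Grace: 0
Grace's hat is blue.

blue


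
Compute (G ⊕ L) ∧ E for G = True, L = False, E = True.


G = True, L = False, E = True
Step 1: G ⊕ L = True XOR False = True
Step 2: True ∧ E = True AND True = True
XOR true when exactly one of G,L is true; then AND with E.

True


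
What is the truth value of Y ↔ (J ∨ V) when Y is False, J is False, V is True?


Y = False, J = False, V = True
Step 1: J ∨ V = False OR True = True
Step 2: Y ↔ (True): true when both sides have same truth value.
Result: False ↔ True = False

False


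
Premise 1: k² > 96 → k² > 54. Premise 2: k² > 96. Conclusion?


Modus ponens: P → Q, P ⊢ Q
P: k² > 96
Q: k² > 54
We have P → Q and P is true.
By modus ponens, Q must be true.

k² > 54


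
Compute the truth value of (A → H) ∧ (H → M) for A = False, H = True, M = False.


A = False, H = True, M = False
Step 1: A → H is false only when A=True and H=False. Result: True
Step 2: H → M is false only when H=True and M=False. Result: False
Step 3: True ∧ False = False

False


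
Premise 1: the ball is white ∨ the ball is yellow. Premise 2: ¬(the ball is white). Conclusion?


Disjunctive syllogism: P ∨ Q, ¬P ⊢ Q
Disjunction: the ball is white ∨ the ball is yellow
We know it is not the case that the ball is white.
By disjunctive syllogism, the other disjunct must be true.

The ball is yellow


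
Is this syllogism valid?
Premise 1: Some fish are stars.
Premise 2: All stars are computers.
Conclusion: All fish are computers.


Premise 1: Some fish are stars.
Premise 2: All stars are computers.
Conclusion: All fish are computers.
Fallacy: illicit minor. The minor term (fish) is distributed in the conclusion ('All fish ...') but undistributed in its premise ('Some fish are stars' doesn't cover all fish).
Only 'Some fish are computers' follows, not 'All'.

Invalid


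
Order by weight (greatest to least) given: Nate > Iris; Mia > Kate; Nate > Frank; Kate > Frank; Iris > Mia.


Constraints: Nate > Iris; Mia > Kate; Nate > Frank; Kate > Frank; Iris > Mia
Method: at each step, the next-highest is the one remaining person who never appears on the smaller side of a constraint between remaining people.
  Step 1: remaining {Frank, Mia, Iris, Nate, Kate}; on the smaller side: {Frank, Mia, Iris, Kate} → Nate is next (Nate > Iris; Nate > Frank).
  Step 2: remaining {Frank, Mia, Iris, Kate}; on the smaller side: {Frank, Mia, Kate} → Iris is next (Iris > Mia).
  Step 3: remaining {Frank, Mia, Kate}; on the smaller side: {Frank, Kate} → Mia is next (Mia > Kate).
  Step 4: remaining {Frank, Kate}; on the smaller side: {Frank} → Kate is next (Kate > Frank).
  Step 5: only Frank remains → lowest.
Final ranking (highest to lowest):

Nate > Iris > Mia > Kate > Frank


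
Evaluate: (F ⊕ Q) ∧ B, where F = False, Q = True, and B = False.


F = False, Q = True, B = False
Step 1: F ⊕ Q = False XOR True = True
Step 2: True ∧ B = True AND False = False
XOR true when exactly one of F,Q is true; then AND with B.

False


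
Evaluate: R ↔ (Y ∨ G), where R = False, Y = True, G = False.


R = False, Y = True, G = False
Step 1: Y ∨ G = True OR False = True
Step 2: R ↔ (True): true when both sides have same truth value.
Result: False ↔ True = False

False


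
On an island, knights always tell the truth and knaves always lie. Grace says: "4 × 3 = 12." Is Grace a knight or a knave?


Statement: "4 × 3 = 12."
Actual: 4 × 3 = 12
Claimed: 12
Statement is TRUE → Grace tells the truth → Knight

Knight


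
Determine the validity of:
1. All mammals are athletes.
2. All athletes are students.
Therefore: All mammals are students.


Premise 1: All mammals are athletes.
Premise 2: All athletes are students.
Conclusion: All mammals are students.
Barbara syllogism (AAA-1): All A are B, All B are C → All A are C.
Middle term (athletes) distributed in premise 2.

Valid


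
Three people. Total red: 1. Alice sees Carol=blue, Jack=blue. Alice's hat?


Total red = 1, seen red = 0
Own red = 1 - 0 = 1
Alice's hat is red.

red


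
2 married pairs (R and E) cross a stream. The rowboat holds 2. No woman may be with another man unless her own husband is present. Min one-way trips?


Label couples R and E.
1. WR+WE → (far: WR,WE; near: HR,HE)
2. WR ←   (far: WE; near: HR,HE,WR)
3. HR+HE → (far: HR,HE,WE; near: WR)
4. HR ←   (far: HE,WE; near: HR,WR)  — HR returns, since WR is alone on near bank
5. HR+WR → (far: all four; near: empty)
Every state respects the constraint.
Minimum trips = 5

5


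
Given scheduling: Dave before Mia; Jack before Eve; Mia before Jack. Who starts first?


Constraints: Dave before Mia; Jack before Eve; Mia before Jack
The first task can have nothing scheduled before it, so it must never appear on the right of a 'before'.
Tasks appearing after some 'before': Mia, Eve, Jack.
The only task not in that list is Dave → it is first.

Dave


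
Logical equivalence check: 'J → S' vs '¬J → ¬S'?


Expression 1: J → S
Expression 2: ¬J → ¬S
Truth table (J S | Expr1 Expr2):
  T T |   T     T
  T F |   F     T   ← differ
  F T |   T     F   ← differ
  F F |   T     T
Counterexample: J=T, S=F gives Expr1 = F but Expr2 = T, so the expressions are NOT logically equivalent.

No


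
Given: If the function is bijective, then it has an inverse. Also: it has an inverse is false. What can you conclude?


Modus tollens: P → Q, ¬Q ⊢ ¬P
P: the function is bijective
Q: it has an inverse
We have P → Q and Q is false.
By modus tollens, P must be false.

It is not the case that the function is bijective


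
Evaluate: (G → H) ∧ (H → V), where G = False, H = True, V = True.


G = False, H = True, V = True
Step 1: G → H is false only when G=True and H=False. Result: True
Step 2: H → V is false only when H=True and V=False. Result: True
Step 3: True ∧ True = True

True


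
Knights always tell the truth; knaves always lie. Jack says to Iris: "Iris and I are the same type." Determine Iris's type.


Jack says: "Iris and I are the same type."
Case 1: Jack is a Knight (truth-teller)
  Statement is true → they ARE the same → Iris is also a Knight
Case 2: Jack is a Knave (liar)
  Statement is false → they are NOT the same → Iris is a Knight
In both cases, Iris is a Knight.

Knight


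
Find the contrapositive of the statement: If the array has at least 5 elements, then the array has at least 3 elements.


Original: If the array has at least 5 elements, then the array has at least 3 elements
Contrapositive: If ¬Q, then ¬P
Negate Q: not (the array has at least 3 elements)
Negate P: not (the array has at least 5 elements)

If not (the array has at least 3 elements), then not (the array has at least 5 elements).


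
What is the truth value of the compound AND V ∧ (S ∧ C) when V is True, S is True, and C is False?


V = True, S = True, C = False
Step 1: S ∧ C = True AND False = False
Step 2: V ∧ False = True AND False = False
AND is true only when ALL operands are true.

False


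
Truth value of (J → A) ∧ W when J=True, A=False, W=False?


J = True, A = False, W = False
Expression: (J → A) ∧ W
Step 1: J → A = True → False (false only if J=True, A=False) = False
Step 2: (False) ∧ W = False AND False = False

False


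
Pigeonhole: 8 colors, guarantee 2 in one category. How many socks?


Pigeonhole: to guarantee k in one of n categories, need (k-1)×n + 1.
k = 2, n = 8
Minimum = (2-1) × 8 + 1 = 1 × 8 + 1

9


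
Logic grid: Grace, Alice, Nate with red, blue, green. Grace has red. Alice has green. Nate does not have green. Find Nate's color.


From clues:
  Alice → green
  Grace → red
By elimination, Nate gets the remaining.

blue


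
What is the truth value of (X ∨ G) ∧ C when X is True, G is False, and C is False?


X = True, G = False, C = False
Step 1: X ∨ G = True OR False = True
Step 2: True ∧ C = True AND False = False
OR is true when at least one operand is true; AND requires both.

False


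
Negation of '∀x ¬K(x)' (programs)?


Original: ∀x ¬K(x)
Rule: ¬∀→∃, ¬∃→∀, negate predicate.
Negation: ∃x K(x)

∃x K(x)


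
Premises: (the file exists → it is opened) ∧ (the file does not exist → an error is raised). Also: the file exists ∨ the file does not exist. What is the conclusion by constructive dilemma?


Constructive dilemma: (P → Q) ∧ (R → S), P ∨ R ⊢ Q ∨ S
Premise 1: the file exists → it is opened
Premise 2: the file does not exist → an error is raised
Premise 3: the file exists ∨ the file does not exist
Case 1: Assuming the file exists, then by Premise 1, it is opened.
Case 2: Assuming the file does not exist, then by Premise 2, an error is raised.
Since one of the file exists or the file does not exist must hold, we get it is opened or an error is raised.

It is opened or an error is raised.


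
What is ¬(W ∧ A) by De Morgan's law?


De Morgan's law: ¬(P ∧ Q) ≡ ¬P ∨ ¬Q
¬(W ∧ A) = ¬W ∨ ¬A

¬W ∨ ¬A


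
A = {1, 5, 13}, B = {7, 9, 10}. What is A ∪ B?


A = {1, 5, 13}
B = {7, 9, 10}
Operation: union
All elements combined: 1, 5, 7, 9, 10, 13

{1, 5, 7, 9, 10, 13}


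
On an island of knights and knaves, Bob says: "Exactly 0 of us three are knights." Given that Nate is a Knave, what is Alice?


Bob claims exactly 0 knights among Bob, Nate, Alice.
Given: Nate is a Knave.

Case 1: Bob is a Knight (tells truth)
  Then exactly 0 of the three are knights.
  Counting Bob, Nate: 1 knight(s) so far. Need -1 more → impossible.
Case 2: Bob is a Knave (lies)
  Then the count is NOT 0.
  If Alice = Knave, count = 0 = 0 → claim would be true, contradicts lie.
  If Alice = Knight, count = 1 ≠ 0 → lie confirmed ✓

Alice is a Knight.

Knight


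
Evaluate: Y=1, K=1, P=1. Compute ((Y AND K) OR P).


Y AND K = 1&1 = 1
1 OR 1 = 1

1


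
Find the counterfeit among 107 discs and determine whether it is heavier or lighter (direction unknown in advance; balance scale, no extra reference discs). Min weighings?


Let n = 107. 214 possibilities (n discs × lighter/heavier); each weighing has 3 outcomes.
Bound for k weighings: say the first weighing puts j discs on each pan. If it tips, the 2j weighed discs remain suspects (each with a known direction) and k-1 weighings give 3^(k-1) outcomes; 3^(k-1) is odd, so 2j ≤ 3^(k-1) - 1. If it balances, the n - 2j unweighed discs remain with direction unknown: 2(n - 2j) ≤ 3^(k-1) - 1 by the same parity argument. Adding, n ≤ (3^(k-1) - 1) + (3^(k-1) - 1)/2 = (3^k - 3)/2, and the classical three-group strategy achieves this (3 discs in 2 weighings, 12 in 3, 39 in 4, 120 in 5).
So we need the smallest k with (3^k - 3)/2 ≥ 107.
k = 4: (3^4 - 3)/2 = 39 < 107 ✗
k = 5: (3^5 - 3)/2 = 120 ≥ 107 ✓

5


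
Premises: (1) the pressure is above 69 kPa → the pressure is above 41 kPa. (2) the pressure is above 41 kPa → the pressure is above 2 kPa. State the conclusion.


Hypothetical syllogism: P → Q, Q → R ⊢ P → R
Premise 1: the pressure is above 69 kPa → the pressure is above 41 kPa
Premise 2: the pressure is above 41 kPa → the pressure is above 2 kPa
Chain the implications: the middle term (the pressure is above 41 kPa) links the two.
Conclusion: If the pressure is above 69 kPa, then the pressure is above 2 kPa.

If the pressure is above 69 kPa, then the pressure is above 2 kPa.


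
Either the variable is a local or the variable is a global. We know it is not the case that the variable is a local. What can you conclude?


Disjunctive syllogism: P ∨ Q, ¬P ⊢ Q
Disjunction: the variable is a local ∨ the variable is a global
We know it is not the case that the variable is a local.
By disjunctive syllogism, the other disjunct must be true.

The variable is a global


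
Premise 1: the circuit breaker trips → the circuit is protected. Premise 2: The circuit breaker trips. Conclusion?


Modus ponens: P → Q, P ⊢ Q
P: the circuit breaker trips
Q: the circuit is protected
We have P → Q and P is true.
By modus ponens, Q must be true.

The circuit is protected


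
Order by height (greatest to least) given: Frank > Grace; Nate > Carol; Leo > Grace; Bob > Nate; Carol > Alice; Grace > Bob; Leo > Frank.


Constraints: Frank > Grace; Nate > Carol; Leo > Grace; Bob > Nate; Carol > Alice; Grace > Bob; Leo > Frank
Method: at each step, the next-highest is the one remaining person who never appears on the smaller side of a constraint between remaining people.
  Step 1: remaining {Leo, Grace, Alice, Nate, Carol, Bob, Frank}; on the smaller side: {Grace, Alice, Nate, Carol, Bob, Frank} → Leo is next (Leo > Grace; Leo > Frank).
  Step 2: remaining {Grace, Alice, Nate, Carol, Bob, Frank}; on the smaller side: {Grace, Alice, Nate, Carol, Bob} → Frank is next (Frank > Grace).
  Step 3: remaining {Grace, Alice, Nate, Carol, Bob}; on the smaller side: {Alice, Nate, Carol, Bob} → Grace is next (Grace > Bob).
  Step 4: remaining {Alice, Nate, Carol, Bob}; on the smaller side: {Alice, Nate, Carol} → Bob is next (Bob > Nate).
  Step 5: remaining {Alice, Nate, Carol}; on the smaller side: {Alice, Carol} → Nate is next (Nate > Carol).
  Step 6: remaining {Alice, Carol}; on the smaller side: {Alice} → Carol is next (Carol > Alice).
  Step 7: only Alice remains → lowest.
Final ranking (highest to lowest):

Leo > Frank > Grace > Bob > Nate > Carol > Alice


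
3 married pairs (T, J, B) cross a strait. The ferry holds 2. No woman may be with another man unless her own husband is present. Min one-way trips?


Label couples T, J, B (H = husband, W = wife).
Counting alone: 6 people, the ferry carries 2 and someone must bring it back, so each round trip nets at most +1 on the far side until the last crossing → at least 9 trips. The jealousy constraint makes 9 impossible; the shortest valid schedule has 11:
1. WT+WJ →  (far: WT,WJ; near: HT,HJ,HB,WB)
2. WT ←       (far: WJ; near: HT,HJ,HB,WT,WB)
3. WT+WB →  (far: WT,WJ,WB; near: HT,HJ,HB)
4. WT ←       (far: WJ,WB; near: HT,HJ,HB,WT)
5. HJ+HB →  (far: HJ,WJ,HB,WB; near: HT,WT)
6. HJ+WJ ←  (far: HB,WB; near: HT,WT,HJ,WJ)
7. HT+HJ →  (far: HT,HJ,HB,WB; near: WT,WJ)
8. WB ←       (far: HT,HJ,HB; near: WT,WJ,WB)
9. WT+WJ →  (far: HT,WT,HJ,WJ,HB; near: WB)
10. HB ←      (far: HT,WT,HJ,WJ; near: HB,WB)
11. HB+WB → (far: all six; near: empty)
In every state each wife is either with her husband or with no other man.
Minimum trips = 11

11


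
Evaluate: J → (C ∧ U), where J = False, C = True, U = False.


J = False, C = True, U = False
Step 1: C ∧ U = True AND False = False
Step 2: J → (False): false only when J=True and consequent=False.
Result: True

True


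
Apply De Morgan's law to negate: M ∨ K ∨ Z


De Morgan's law: ¬(P ∨ Q ∨ R) ≡ ¬P ∧ ¬Q ∧ ¬R
¬(M ∨ K ∨ Z) = ¬M ∧ ¬K ∧ ¬Z

¬M ∧ ¬K ∧ ¬Z


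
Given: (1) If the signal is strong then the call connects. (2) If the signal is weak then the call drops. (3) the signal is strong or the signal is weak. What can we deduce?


Constructive dilemma: (P → Q) ∧ (R → S), P ∨ R ⊢ Q ∨ S
Premise 1: the signal is strong → the call connects
Premise 2: the signal is weak → the call drops
Premise 3: the signal is strong ∨ the signal is weak
Case 1: Assuming the signal is strong, then by Premise 1, the call connects.
Case 2: Assuming the signal is weak, then by Premise 2, the call drops.
Since one of the signal is strong or the signal is weak must hold, we get the call connects or the call drops.

The call connects or the call drops.


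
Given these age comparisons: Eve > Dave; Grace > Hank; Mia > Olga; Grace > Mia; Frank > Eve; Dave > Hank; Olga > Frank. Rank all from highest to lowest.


Constraints: Eve > Dave; Grace > Hank; Mia > Olga; Grace > Mia; Frank > Eve; Dave > Hank; Olga > Frank
Method: at each step, the next-highest is the one remaining person who never appears on the smaller side of a constraint between remaining people.
  Step 1: remaining {Frank, Grace, Mia, Olga, Hank, Dave, Eve}; on the smaller side: {Frank, Mia, Olga, Hank, Dave, Eve} → Grace is next (Grace > Hank; Grace > Mia).
  Step 2: remaining {Frank, Mia, Olga, Hank, Dave, Eve}; on the smaller side: {Frank, Olga, Hank, Dave, Eve} → Mia is next (Mia > Olga).
  Step 3: remaining {Frank, Olga, Hank, Dave, Eve}; on the smaller side: {Frank, Hank, Dave, Eve} → Olga is next (Olga > Frank).
  Step 4: remaining {Frank, Hank, Dave, Eve}; on the smaller side: {Hank, Dave, Eve} → Frank is next (Frank > Eve).
  Step 5: remaining {Hank, Dave, Eve}; on the smaller side: {Hank, Dave} → Eve is next (Eve > Dave).
  Step 6: remaining {Hank, Dave}; on the smaller side: {Hank} → Dave is next (Dave > Hank).
  Step 7: only Hank remains → lowest.
Final ranking (highest to lowest):

Grace > Mia > Olga > Frank > Eve > Dave > Hank


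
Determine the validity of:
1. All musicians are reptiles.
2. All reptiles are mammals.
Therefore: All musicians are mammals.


Premise 1: All musicians are reptiles.
Premise 2: All reptiles are mammals.
Conclusion: All musicians are mammals.
Barbara syllogism (AAA-1): All A are B, All B are C → All A are C.
Middle term (reptiles) distributed in premise 2.

Valid


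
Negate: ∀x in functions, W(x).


Original: ∀x W(x)
Rule: ¬∀→∃, ¬∃→∀, negate predicate.
Negation: ∃x ¬W(x)

∃x ¬W(x)


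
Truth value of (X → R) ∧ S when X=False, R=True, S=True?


X = False, R = True, S = True
Expression: (X → R) ∧ S
Step 1: X → R = False → True (false only if X=True, R=False) = True
Step 2: (True) ∧ S = True AND True = True

True


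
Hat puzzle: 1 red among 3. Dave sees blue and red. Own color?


Total red = 1, seen red = 1
Own red = 1 - 1 = 0
Dave's hat is blue.

blue


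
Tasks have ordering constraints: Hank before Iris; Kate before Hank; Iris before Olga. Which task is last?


Constraints: Hank before Iris; Kate before Hank; Iris before Olga
The last task can have nothing scheduled after it, so it must never appear on the left of a 'before'.
Tasks appearing before some other task: Hank, Kate, Iris.
The only task not in that list is Olga → it is last.

Olga


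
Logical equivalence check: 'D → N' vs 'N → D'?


Expression 1: D → N
Expression 2: N → D
Truth table (D N | Expr1 Expr2):
  T T |   T     T
  T F |   F     T   ← differ
  F T |   T     F   ← differ
  F F |   T     T
Counterexample: D=T, N=F gives Expr1 = F but Expr2 = T, so the expressions are NOT logically equivalent.

No


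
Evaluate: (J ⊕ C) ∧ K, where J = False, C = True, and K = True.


J = False, C = True, K = True
Step 1: J ⊕ C = False XOR True = True
Step 2: True ∧ K = True AND True = True
XOR true when exactly one of J,C is true; then AND with K.

True


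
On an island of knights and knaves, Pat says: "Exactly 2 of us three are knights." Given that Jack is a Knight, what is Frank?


Pat claims exactly 2 knights among Pat, Jack, Frank.
Given: Jack is a Knight.

Case 1: Pat is a Knight (tells truth)
  Then exactly 2 of the three are knights.
  Counting Pat, Jack: 2 knight(s) so far. Need 0 more → Frank = Knave.
Case 2: Pat is a Knave (lies)
  Then the count is NOT 2.
  If Frank = Knight, count = 2 = 2 → claim would be true, contradicts lie.
  If Frank = Knave, count = 1 ≠ 2 → lie confirmed ✓

Frank is a Knave.

Knave


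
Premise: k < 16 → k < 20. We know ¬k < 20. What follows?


Modus tollens: P → Q, ¬Q ⊢ ¬P
P: k < 16
Q: k < 20
We have P → Q and Q is false.
By modus tollens, P must be false.

It is not the case that k < 16


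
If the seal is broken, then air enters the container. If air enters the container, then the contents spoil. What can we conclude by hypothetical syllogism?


Hypothetical syllogism: P → Q, Q → R ⊢ P → R
Premise 1: the seal is broken → air enters the container
Premise 2: air enters the container → the contents spoil
Chain the implications: the middle term (air enters the container) links the two.
Conclusion: If the seal is broken, then the contents spoil.

If the seal is broken, then the contents spoil.


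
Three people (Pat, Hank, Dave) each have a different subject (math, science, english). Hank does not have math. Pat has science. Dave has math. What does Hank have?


From clues:
  Dave → math
  Pat → science
By elimination, Hank gets the remaining.

english


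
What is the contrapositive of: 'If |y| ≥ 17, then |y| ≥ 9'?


Original: If |y| ≥ 17, then |y| ≥ 9
Contrapositive: If ¬Q, then ¬P
Negate Q: not (|y| ≥ 9)
Negate P: not (|y| ≥ 17)

If not (|y| ≥ 9), then not (|y| ≥ 17).


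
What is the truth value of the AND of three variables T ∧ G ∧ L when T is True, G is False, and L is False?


T = True, G = False, L = False
Step 1: T ∧ G = True AND False = False
Step 2: (False) ∧ L = (False) AND False = False
AND is true only when ALL operands are true.

False


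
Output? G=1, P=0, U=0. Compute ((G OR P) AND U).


G OR P = 1|0 = 1
1 AND 0 = 0

0


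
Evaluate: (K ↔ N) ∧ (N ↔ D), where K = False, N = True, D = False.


K = False, N = True, D = False
Step 1: K ↔ N is true when K and N have the same value. Result: False
Step 2: N ↔ D is true when N and D have the same value. Result: False
Step 3: False ∧ False = False

False


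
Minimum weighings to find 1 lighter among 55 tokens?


Each weighing has 3 outcomes (left heavy / balance / right heavy), so k weighings distinguish at most 3^k cases; splitting into three near-equal groups achieves this.
Need 3^k ≥ 55: 3^3 = 27 < 55 ≤ 3^4 = 81
k = ⌈log₃(55)⌉ = 4

4


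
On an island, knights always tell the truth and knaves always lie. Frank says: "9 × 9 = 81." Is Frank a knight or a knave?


Statement: "9 × 9 = 81."
Actual: 9 × 9 = 81
Claimed: 81
Statement is TRUE → Frank tells the truth → Knight

Knight


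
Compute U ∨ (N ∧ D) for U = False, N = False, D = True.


U = False, N = False, D = True
Step 1: N ∧ D = False AND True = False
Step 2: U ∨ False = False OR False = False
AND evaluated first (higher precedence); then OR applied.

False


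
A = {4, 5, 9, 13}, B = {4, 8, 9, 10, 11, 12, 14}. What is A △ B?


A = {4, 5, 9, 13}
B = {4, 8, 9, 10, 11, 12, 14}
Operation: symmetric difference
In A only: [5, 13], in B only: [8, 10, 11, 12, 14]

{5, 8, 10, 11, 12, 13, 14}


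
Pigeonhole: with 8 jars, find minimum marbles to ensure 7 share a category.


Pigeonhole: to guarantee k in one of n categories, need (k-1)×n + 1.
k = 7, n = 8
Minimum = (7-1) × 8 + 1 = 6 × 8 + 1

49


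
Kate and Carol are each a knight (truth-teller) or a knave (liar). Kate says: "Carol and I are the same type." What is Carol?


Kate says: "Carol and I are the same type."
Case 1: Kate is a Knight (truth-teller)
  Statement is true → they ARE the same → Carol is also a Knight
Case 2: Kate is a Knave (liar)
  Statement is false → they are NOT the same → Carol is a Knight
In both cases, Carol is a Knight.

Knight


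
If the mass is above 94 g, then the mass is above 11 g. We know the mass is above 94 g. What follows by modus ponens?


Modus ponens: P → Q, P ⊢ Q
P: the mass is above 94 g
Q: the mass is above 11 g
We have P → Q and P is true.
By modus ponens, Q must be true.

The mass is above 11 g


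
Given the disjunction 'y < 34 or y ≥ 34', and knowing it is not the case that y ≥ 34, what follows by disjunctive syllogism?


Disjunctive syllogism: P ∨ Q, ¬P ⊢ Q
Disjunction: y < 34 ∨ y ≥ 34
We know it is not the case that y ≥ 34.
By disjunctive syllogism, the other disjunct must be true.

y < 34


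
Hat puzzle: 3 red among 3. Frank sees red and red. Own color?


Total red = 3, seen red = 2
Own red = 3 - 2 = 1
Frank's hat is red.

red


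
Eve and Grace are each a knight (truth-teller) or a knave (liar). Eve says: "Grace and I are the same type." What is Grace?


Eve says: "Grace and I are the same type."
Case 1: Eve is a Knight (truth-teller)
  Statement is true → they ARE the same → Grace is also a Knight
Case 2: Eve is a Knave (liar)
  Statement is false → they are NOT the same → Grace is a Knight
In both cases, Grace is a Knight.

Knight


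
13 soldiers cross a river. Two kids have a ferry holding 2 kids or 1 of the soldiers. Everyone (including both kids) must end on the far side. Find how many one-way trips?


Per crossing of one of the soldiers: kids→, one←, one of the soldiers→, one← = 4 trips
13 × 4 = 52, + 1 final kids→ = 53
Minimum trips = 53

53


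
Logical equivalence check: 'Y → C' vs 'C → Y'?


Expression 1: Y → C
Expression 2: C → Y
Truth table (Y C | Expr1 Expr2):
  T T |   T     T
  T F |   F     T   ← differ
  F T |   T     F   ← differ
  F F |   T     T
Counterexample: Y=T, C=F gives Expr1 = F but Expr2 = T, so the expressions are NOT logically equivalent.

No


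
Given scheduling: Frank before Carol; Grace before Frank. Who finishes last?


Constraints: Frank before Carol; Grace before Frank
The last task can have nothing scheduled after it, so it must never appear on the left of a 'before'.
Tasks appearing before some other task: Frank, Grace.
The only task not in that list is Carol → it is last.

Carol


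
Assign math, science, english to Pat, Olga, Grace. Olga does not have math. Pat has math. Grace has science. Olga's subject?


From clues:
  Grace → science
  Pat → math
By elimination, Olga gets the remaining.

english


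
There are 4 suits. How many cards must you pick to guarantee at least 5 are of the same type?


Pigeonhole: to guarantee k in one of n categories, need (k-1)×n + 1.
k = 5, n = 4
Minimum = (5-1) × 4 + 1 = 4 × 4 + 1

17


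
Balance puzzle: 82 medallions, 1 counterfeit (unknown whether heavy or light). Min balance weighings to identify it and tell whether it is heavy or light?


Let n = 82. 164 possibilities (n medallions × lighter/heavier); each weighing has 3 outcomes.
Bound for k weighings: say the first weighing puts j medallions on each pan. If it tips, the 2j weighed medallions remain suspects (each with a known direction) and k-1 weighings give 3^(k-1) outcomes; 3^(k-1) is odd, so 2j ≤ 3^(k-1) - 1. If it balances, the n - 2j unweighed medallions remain with direction unknown: 2(n - 2j) ≤ 3^(k-1) - 1 by the same parity argument. Adding, n ≤ (3^(k-1) - 1) + (3^(k-1) - 1)/2 = (3^k - 3)/2, and the classical three-group strategy achieves this (3 medallions in 2 weighings, 12 in 3, 39 in 4, 120 in 5).
So we need the smallest k with (3^k - 3)/2 ≥ 82.
k = 4: (3^4 - 3)/2 = 39 < 82 ✗
k = 5: (3^5 - 3)/2 = 120 ≥ 82 ✓

5


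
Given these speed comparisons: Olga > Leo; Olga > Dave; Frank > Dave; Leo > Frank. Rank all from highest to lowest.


Constraints: Olga > Leo; Olga > Dave; Frank > Dave; Leo > Frank
Method: at each step, the next-highest is the one remaining person who never appears on the smaller side of a constraint between remaining people.
  Step 1: remaining {Leo, Olga, Frank, Dave}; on the smaller side: {Leo, Frank, Dave} → Olga is next (Olga > Leo; Olga > Dave).
  Step 2: remaining {Leo, Frank, Dave}; on the smaller side: {Frank, Dave} → Leo is next (Leo > Frank).
  Step 3: remaining {Frank, Dave}; on the smaller side: {Dave} → Frank is next (Frank > Dave).
  Step 4: only Dave remains → lowest.
Final ranking (highest to lowest):

Olga > Leo > Frank > Dave


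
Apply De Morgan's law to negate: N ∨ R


De Morgan's law: ¬(P ∨ Q) ≡ ¬P ∧ ¬Q
¬(N ∨ R) = ¬N ∧ ¬R

¬N ∧ ¬R


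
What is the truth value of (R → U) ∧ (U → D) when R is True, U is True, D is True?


R = True, U = True, D = True
Step 1: R → U is false only when R=True and U=False. Result: True
Step 2: U → D is false only when U=True and D=False. Result: True
Step 3: True ∧ True = True

True


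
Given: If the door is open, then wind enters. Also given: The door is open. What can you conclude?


Modus ponens: P → Q, P ⊢ Q
P: the door is open
Q: wind enters
We have P → Q and P is true.
By modus ponens, Q must be true.

Wind enters


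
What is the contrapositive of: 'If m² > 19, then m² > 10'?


Original: If m² > 19, then m² > 10
Contrapositive: If ¬Q, then ¬P
Negate Q: not (m² > 10)
Negate P: not (m² > 19)

If not (m² > 10), then not (m² > 19).


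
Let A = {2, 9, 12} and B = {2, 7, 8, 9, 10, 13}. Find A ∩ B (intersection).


A = {2, 9, 12}
B = {2, 7, 8, 9, 10, 13}
Operation: intersection
Elements in both: 2, 9

{2, 9}


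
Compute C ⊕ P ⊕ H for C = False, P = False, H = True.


C = False, P = False, H = True
Step 1: C ⊕ P = False XOR False = False
Step 2: False ⊕ H = False XOR True = True
XOR is true when an odd number of operands are true.

True


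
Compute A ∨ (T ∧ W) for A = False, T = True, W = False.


A = False, T = True, W = False
Step 1: T ∧ W = True AND False = False
Step 2: A ∨ False = False OR False = False
AND evaluated first (higher precedence); then OR applied.

False


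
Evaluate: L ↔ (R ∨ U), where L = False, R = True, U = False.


L = False, R = True, U = False
Step 1: R ∨ U = True OR False = True
Step 2: L ↔ (True): true when both sides have same truth value.
Result: False ↔ True = False

False


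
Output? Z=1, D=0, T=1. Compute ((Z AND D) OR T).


Z AND D = 1&0 = 0
0 OR 1 = 1

1


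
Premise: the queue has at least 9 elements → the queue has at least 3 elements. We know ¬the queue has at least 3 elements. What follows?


Modus tollens: P → Q, ¬Q ⊢ ¬P
P: the queue has at least 9 elements
Q: the queue has at least 3 elements
We have P → Q and Q is false.
By modus tollens, P must be false.

It is not the case that the queue has at least 9 elements


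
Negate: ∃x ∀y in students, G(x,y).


Original: ∃x ∀y G(x,y)
Rule: ¬∀→∃, ¬∃→∀, negate predicate.
Negation: ∀x ∃y ¬G(x,y)

∀x ∃y ¬G(x,y)


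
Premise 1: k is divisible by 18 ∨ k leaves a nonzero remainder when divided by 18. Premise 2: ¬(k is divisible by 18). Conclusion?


Disjunctive syllogism: P ∨ Q, ¬P ⊢ Q
Disjunction: k is divisible by 18 ∨ k leaves a nonzero remainder when divided by 18
We know it is not the case that k is divisible by 18.
By disjunctive syllogism, the other disjunct must be true.

k leaves a nonzero remainder when divided by 18


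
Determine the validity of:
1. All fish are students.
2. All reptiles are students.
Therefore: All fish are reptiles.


Premise 1: All fish are students.
Premise 2: All reptiles are students.
Conclusion: All fish are reptiles.
Fallacy: undistributed middle. students is predicate in both.
Counterexample: fish and reptiles could be disjoint subsets of students.

Invalid


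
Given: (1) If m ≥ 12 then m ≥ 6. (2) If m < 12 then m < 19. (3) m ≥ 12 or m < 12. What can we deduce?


Constructive dilemma: (P → Q) ∧ (R → S), P ∨ R ⊢ Q ∨ S
Premise 1: m ≥ 12 → m ≥ 6
Premise 2: m < 12 → m < 19
Premise 3: m ≥ 12 ∨ m < 12
Case 1: Assuming m ≥ 12, then by Premise 1, m ≥ 6.
Case 2: Assuming m < 12, then by Premise 2, m < 19.
Since one of m ≥ 12 or m < 12 must hold, we get m ≥ 6 or m < 19.

m ≥ 6 or m < 19.


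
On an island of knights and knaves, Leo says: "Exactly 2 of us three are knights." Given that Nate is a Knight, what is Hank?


Leo claims exactly 2 knights among Leo, Nate, Hank.
Given: Nate is a Knight.

Case 1: Leo is a Knight (tells truth)
  Then exactly 2 of the three are knights.
  Counting Leo, Nate: 2 knight(s) so far. Need 0 more → Hank = Knave.
Case 2: Leo is a Knave (lies)
  Then the count is NOT 2.
  If Hank = Knight, count = 2 = 2 → claim would be true, contradicts lie.
  If Hank = Knave, count = 1 ≠ 2 → lie confirmed ✓

Hank is a Knave.

Knave


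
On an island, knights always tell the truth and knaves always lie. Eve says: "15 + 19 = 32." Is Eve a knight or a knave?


Statement: "15 + 19 = 32."
Actual: 15 + 19 = 34
Claimed: 32
Statement is FALSE → Eve lies → Knave

Knave


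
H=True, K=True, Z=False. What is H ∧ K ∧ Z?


H = True, K = True, Z = False
Expression: H ∧ K ∧ Z
Step 1: H ∧ K = True AND True = True
Step 2: (True) ∧ Z = True AND False = False

False
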